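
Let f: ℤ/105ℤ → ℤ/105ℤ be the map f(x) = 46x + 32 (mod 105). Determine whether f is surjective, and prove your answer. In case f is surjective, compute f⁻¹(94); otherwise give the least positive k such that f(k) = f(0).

By definition, surjectivity means every element of the codomain has a preimage under f.
Since gcd(46, 105) = 1, 46 is invertible modulo 105. Euclid's algorithm: 105 = 2·46 + 13, 46 = 3·13 + 7, 13 = 1·7 + 6, 7 = 1·6 + 1; back-substituting gives 1 = 16·46 − 7·105, so 46⁻¹ ≡ 16 (mod 105).
For any y ∈ ℤ/105ℤ, x = 16(y − 32) mod 105 satisfies f(x) = 46·16(y − 32) + 32 ≡ y (since 46·16 ≡ 1 mod 105). So every y has a preimage.
So f is surjective.
Since f is surjective, we find f⁻¹(94): we need 46x ≡ 94 − 32 ≡ 62 (mod 105). Using 46⁻¹ = 16: x ≡ 16·62 = 992 = 9·105 + 47, so x = 47.
Check: f(47) = 46·47 + 32 = 2194 = 20·105 + 94 ≡ 94 (mod 105).

47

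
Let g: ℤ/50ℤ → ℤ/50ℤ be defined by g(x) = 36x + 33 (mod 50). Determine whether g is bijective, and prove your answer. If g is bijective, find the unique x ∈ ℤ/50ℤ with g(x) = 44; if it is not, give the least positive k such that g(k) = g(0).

25

Recall: injectivity means: for all u, v in the domain, g(u) = g(v) implies u = v.
We have gcd(36, 50) = 2 > 1. Taking u = 0 and v = 25: g(0) = 33 and g(25) = 36·25 + 33 = 933 ≡ 33 (mod 50).
So g(0) = g(25) while 0 ≠ 25, therefore g is not injective, hence not bijective.
Since g is not bijective, we find the least positive k with g(k) = g(0): this means 36k ≡ 0 (mod 50), i.e. 50 ∣ 36k. Since gcd(36, 50) = 2, dividing through by 2 this holds exactly when 25 ∣ 18k, and as gcd(18, 25) = 1, exactly when 25 ∣ k.
The smallest positive such k is 25.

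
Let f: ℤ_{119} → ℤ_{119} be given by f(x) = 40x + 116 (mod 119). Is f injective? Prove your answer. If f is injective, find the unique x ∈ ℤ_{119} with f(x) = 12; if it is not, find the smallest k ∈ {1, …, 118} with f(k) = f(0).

Recall: injectivity means: for all a, b in the domain, f(a) = f(b) implies a = b.
Suppose f(a) = f(b) in ℤ_{119}. Then 40a + 116 ≡ 40b + 116 (mod 119), so 40(a − b) ≡ 0 (mod 119).
Since gcd(40, 119) = 1, 40 is invertible modulo 119, therefore a − b ≡ 0 (mod 119), i.e. a = b.
Hence f is injective.
We now compute 40⁻¹ mod 119 explicitly. Euclid's algorithm: 119 = 2·40 + 39, 40 = 1·39 + 1; back-substituting gives 1 = 3·40 − 1·119, so 40⁻¹ ≡ 3 (mod 119).
Since f is injective, we find f⁻¹(12): we need 40x ≡ 12 − 116 ≡ 15 (mod 119). Using 40⁻¹ = 3: x ≡ 3·15 = 45, so x = 45.
Check: f(45) = 40·45 + 116 = 1916 = 16·119 + 12 ≡ 12 (mod 119).

45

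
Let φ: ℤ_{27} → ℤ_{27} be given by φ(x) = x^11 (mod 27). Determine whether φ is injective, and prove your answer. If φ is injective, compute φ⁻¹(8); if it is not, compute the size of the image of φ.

19

φ(0) = 0^11 = 0.
φ(3): Repeated squaring mod 27: 3^1 ≡ 3, 3^2 ≡ 3² = 9, 3^4 ≡ 9² = 81 ≡ 0, 3^8 ≡ 0² = 0. Since 11 = 8 + 2 + 1, 3^11 ≡ 0·9·3: 0·9 = 0, then 0·3 = 0. So 3^11 ≡ 0 (mod 27).
So φ(0) = φ(3) = 0 while 0 ≠ 3, therefore φ is not injective.
Since φ is not injective, we determine |image(φ)|. Computing x^11 mod 27 for each x (by repeated squaring, reducing mod 27 at every step), the values φ(0), φ(1), …, φ(26) are: 0, 1, 23, 0, 16, 2, 0, 22, 17, 0, 19, 14, 0, 7, 20, 0, 13, 8, 0, 10, 5, 0, 25, 11, 0, 4, 26.
The distinct values are {0, 1, 2, 4, 5, 7, 8, 10, 11, 13, 14, 16, 17, 19, 20, 22, 23, 25, 26}; there are 19 of them.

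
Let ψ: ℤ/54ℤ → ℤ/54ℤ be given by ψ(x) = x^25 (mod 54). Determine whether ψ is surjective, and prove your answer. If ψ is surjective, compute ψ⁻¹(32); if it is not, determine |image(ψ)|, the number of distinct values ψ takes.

ψ(0) = 0^25 = 0.
ψ(6): Repeated squaring mod 54: 6^1 ≡ 6, 6^2 ≡ 6² = 36, 6^4 ≡ 36² = 1296 ≡ 0, 6^8 ≡ 0² = 0, 6^16 ≡ 0² = 0. Since 25 = 16 + 8 + 1, 6^25 ≡ 0·0·6: 0·0 = 0, then 0·6 = 0. So 6^25 ≡ 0 (mod 54).
So ψ(0) = ψ(6) = 0 while 0 ≠ 6, therefore ψ is not injective.
A non-injective map from the 54-element set ℤ/54ℤ to itself takes at most 53 distinct values, so it cannot be surjective. Hence ψ is not surjective.
Since ψ is not surjective, we determine |image(ψ)|. Computing x^25 mod 54 for each x (by repeated squaring, reducing mod 54 at every step), the values ψ(0), ψ(1), …, ψ(53) are: 0, 1, 20, 27, 22, 41, 0, 43, 8, 27, 10, 29, 0, 31, 50, 27, 52, 17, 0, 19, 38, 27, 40, 5, 0, 7, 26, 27, 28, 47, 0, 49, 14, 27, 16, 35, 0, 37, 2, 27, 4, 23, 0, 25, 44, 27, 46, 11, 0, 13, 32, 27, 34, 53.
The distinct values are {0, 1, 2, 4, 5, 7, 8, 10, 11, 13, 14, 16, 17, 19, 20, 22, 23, 25, 26, 27, 28, 29, 31, 32, 34, 35, 37, 38, 40, 41, 43, 44, 46, 47, 49, 50, 52, 53}; there are 38 of them.

38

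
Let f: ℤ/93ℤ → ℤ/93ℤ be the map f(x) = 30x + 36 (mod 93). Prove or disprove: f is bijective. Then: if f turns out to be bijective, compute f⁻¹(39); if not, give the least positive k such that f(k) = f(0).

We have gcd(30, 93) = 3 > 1. Taking x_1 = 0 and x_2 = 31: f(0) = 36 and f(31) = 30·31 + 36 = 966 ≡ 36 (mod 93).
So f(0) = f(31) while 0 ≠ 31, thus f is not injective, hence not bijective.
Since f is not bijective, we find the least positive k with f(k) = f(0): this means 30k ≡ 0 (mod 93), i.e. 93 ∣ 30k. Since gcd(30, 93) = 3, dividing through by 3 this holds exactly when 31 ∣ 10k, and as gcd(10, 31) = 1, exactly when 31 ∣ k.
The smallest positive such k is 31.

31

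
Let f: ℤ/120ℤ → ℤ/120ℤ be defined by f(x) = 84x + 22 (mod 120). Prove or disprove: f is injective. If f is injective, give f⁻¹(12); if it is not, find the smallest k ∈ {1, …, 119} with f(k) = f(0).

10

We have gcd(84, 120) = 12 > 1. Taking x_1 = 0 and x_2 = 10: f(0) = 22 and f(10) = 84·10 + 22 = 862 ≡ 22 (mod 120).
So f(0) = f(10) while 0 ≠ 10, thus f is not injective.
Since f is not injective, we find the least positive k with f(k) = f(0): this means 84k ≡ 0 (mod 120), i.e. 120 ∣ 84k. Since gcd(84, 120) = 12, dividing through by 12 this holds exactly when 10 ∣ 7k, and as gcd(7, 10) = 1, exactly when 10 ∣ k.
The smallest positive such k is 10.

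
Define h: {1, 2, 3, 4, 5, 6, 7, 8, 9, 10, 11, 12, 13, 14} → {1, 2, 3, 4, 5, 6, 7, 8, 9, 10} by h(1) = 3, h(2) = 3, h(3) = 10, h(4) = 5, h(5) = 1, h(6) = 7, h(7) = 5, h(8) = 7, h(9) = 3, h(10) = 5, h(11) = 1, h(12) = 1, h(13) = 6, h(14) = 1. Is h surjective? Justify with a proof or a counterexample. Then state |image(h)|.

No element maps to 2, so h is not surjective.
The image of h is {1, 3, 5, 6, 7, 10}, which has 6 elements.

6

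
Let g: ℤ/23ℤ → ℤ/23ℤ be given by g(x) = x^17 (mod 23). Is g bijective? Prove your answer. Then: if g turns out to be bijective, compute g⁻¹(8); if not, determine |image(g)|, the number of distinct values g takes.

18

Since 23 is prime, the nonzero elements of ℤ/23ℤ form a cyclic group of order 22.
As gcd(17, 22) = 1, raising to the 17th power is a bijection on this group: if s^17 ≡ t^17 then (st^{−1})^17 = 1, and the only element of order dividing gcd(17, 22) = 1 is 1, so s = t.
With g(0) = 0 this makes g injective on all of ℤ/23ℤ, hence bijective (finite equal-size domain and codomain). In particular g is bijective.
Since g is bijective, we find the preimage of 8. The inverse of x ↦ x^17 on (ℤ/23ℤ)^× is x ↦ x^13, because 17·13 = 221 = 10·22 + 1 ≡ 1 (mod 22) and x^{22} = 1 for x ≠ 0 (Fermat). So g⁻¹(8) = 8^13 mod 23.
Repeated squaring mod 23: 8^1 ≡ 8, 8^2 ≡ 8² = 64 ≡ 18, 8^4 ≡ 18² = 324 ≡ 2, 8^8 ≡ 2² = 4. Since 13 = 8 + 4 + 1, 8^13 ≡ 4·2·8: 4·2 = 8, then 8·8 = 64 ≡ 18. So 8^13 ≡ 18 (mod 23).
Hence g⁻¹(8) = 18.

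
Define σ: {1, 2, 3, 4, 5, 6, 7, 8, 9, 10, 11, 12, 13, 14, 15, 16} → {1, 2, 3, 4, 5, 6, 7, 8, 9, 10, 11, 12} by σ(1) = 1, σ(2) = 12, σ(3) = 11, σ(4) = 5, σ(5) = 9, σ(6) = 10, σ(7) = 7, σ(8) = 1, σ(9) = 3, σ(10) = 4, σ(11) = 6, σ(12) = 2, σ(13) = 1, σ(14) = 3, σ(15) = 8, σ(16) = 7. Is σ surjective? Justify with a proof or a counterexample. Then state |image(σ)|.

12

Every element of the codomain has a preimage: 1 = σ(1), 2 = σ(12), 3 = σ(9), 4 = σ(10), 5 = σ(4), 6 = σ(11), 7 = σ(7), 8 = σ(15), 9 = σ(5), 10 = σ(6), 11 = σ(3), 12 = σ(2).
Hence σ is surjective.
The image of σ is {1, 2, 3, 4, 5, 6, 7, 8, 9, 10, 11, 12}, which has 12 elements.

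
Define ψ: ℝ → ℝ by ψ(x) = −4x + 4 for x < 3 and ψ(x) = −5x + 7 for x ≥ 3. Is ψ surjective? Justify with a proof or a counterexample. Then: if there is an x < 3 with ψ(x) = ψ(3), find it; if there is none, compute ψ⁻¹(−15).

22/5

Both pieces are strictly decreasing (slopes −4 and −5), so each is injective on its own interval.
The left piece maps (−∞, 3) onto (−8, ∞); the right piece maps [3, ∞) onto (−∞, −8].
These images together cover ℝ, so ψ is surjective.
Because the two images are disjoint, no x < 3 has ψ(x) = ψ(3), so we compute ψ⁻¹(−15): −15 lies in (−∞, −8], so solve −5x + 7 = −15: x = (−15 − 7)/(−5) = 22/5.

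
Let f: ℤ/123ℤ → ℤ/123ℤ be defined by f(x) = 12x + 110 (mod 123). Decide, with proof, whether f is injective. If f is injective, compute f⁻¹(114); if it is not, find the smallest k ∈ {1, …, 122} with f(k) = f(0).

41

We have gcd(12, 123) = 3 > 1. Taking u = 0 and v = 41: f(0) = 110 and f(41) = 12·41 + 110 = 602 ≡ 110 (mod 123).
So f(0) = f(41) while 0 ≠ 41, hence f is not injective.
Since f is not injective, we find the least positive k with f(k) = f(0): this means 12k ≡ 0 (mod 123), i.e. 123 ∣ 12k. Since gcd(12, 123) = 3, dividing through by 3 this holds exactly when 41 ∣ 4k, and as gcd(4, 41) = 1, exactly when 41 ∣ k.
The smallest positive such k is 41.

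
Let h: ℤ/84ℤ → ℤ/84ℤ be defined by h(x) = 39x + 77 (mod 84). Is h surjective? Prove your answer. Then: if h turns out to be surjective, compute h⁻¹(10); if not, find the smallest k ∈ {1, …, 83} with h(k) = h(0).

Since gcd(39, 84) = 3, we have 39x ≡ 0 (mod 3) for all x, so h(x) ≡ 2 (mod 3).
But 0 ≢ 2 (mod 3), so 0 ∈ ℤ/84ℤ has no preimage. Thus h is not surjective.
Since h is not surjective, we find the least positive k with h(k) = h(0): this means 39k ≡ 0 (mod 84), i.e. 84 ∣ 39k. Since gcd(39, 84) = 3, dividing through by 3 this holds exactly when 28 ∣ 13k, and as gcd(13, 28) = 1, exactly when 28 ∣ k.
The smallest positive such k is 28.

28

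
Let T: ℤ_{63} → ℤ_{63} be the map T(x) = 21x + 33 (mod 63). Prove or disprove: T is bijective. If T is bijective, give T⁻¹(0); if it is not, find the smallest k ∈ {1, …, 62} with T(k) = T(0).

By definition, injectivity means: for all a, b in the domain, T(a) = T(b) implies a = b.
We have gcd(21, 63) = 21 > 1. Taking a = 0 and b = 3: T(0) = 33 and T(3) = 21·3 + 33 = 96 ≡ 33 (mod 63).
So T(0) = T(3) while 0 ≠ 3, so T is not injective, hence not bijective.
Since T is not bijective, we find the least positive k with T(k) = T(0): this means 21k ≡ 0 (mod 63), i.e. 63 ∣ 21k. Since gcd(21, 63) = 21, dividing through by 21 this holds exactly when 3 ∣ k.
The smallest positive such k is 3.

3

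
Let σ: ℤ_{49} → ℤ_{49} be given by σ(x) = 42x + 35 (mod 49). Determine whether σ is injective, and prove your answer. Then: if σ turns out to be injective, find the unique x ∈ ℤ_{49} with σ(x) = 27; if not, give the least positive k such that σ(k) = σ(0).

We have gcd(42, 49) = 7 > 1. Taking x_1 = 0 and x_2 = 7: σ(0) = 35 and σ(7) = 42·7 + 35 = 329 ≡ 35 (mod 49).
So σ(0) = σ(7) while 0 ≠ 7, so σ is not injective.
Since σ is not injective, we find the least positive k with σ(k) = σ(0): this means 42k ≡ 0 (mod 49), i.e. 49 ∣ 42k. Since gcd(42, 49) = 7, dividing through by 7 this holds exactly when 7 ∣ 6k, and as gcd(6, 7) = 1, exactly when 7 ∣ k.
The smallest positive such k is 7.

7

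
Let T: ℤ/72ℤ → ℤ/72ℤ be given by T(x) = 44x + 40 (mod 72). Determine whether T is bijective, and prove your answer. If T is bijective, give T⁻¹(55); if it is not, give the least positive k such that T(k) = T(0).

We have gcd(44, 72) = 4 > 1. Taking s = 0 and t = 18: T(0) = 40 and T(18) = 44·18 + 40 = 832 ≡ 40 (mod 72).
So T(0) = T(18) while 0 ≠ 18, thus T is not injective, hence not bijective.
Since T is not bijective, we find the least positive k with T(k) = T(0): this means 44k ≡ 0 (mod 72), i.e. 72 ∣ 44k. Since gcd(44, 72) = 4, dividing through by 4 this holds exactly when 18 ∣ 11k, and as gcd(11, 18) = 1, exactly when 18 ∣ k.
The smallest positive such k is 18.

18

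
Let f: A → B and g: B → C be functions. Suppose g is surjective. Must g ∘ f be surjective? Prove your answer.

No. Take A = {0}, B = C = {0, 1, 2}, f(0) = 0, and g = identity (surjective).
Then (g ∘ f)(0) = 0, and 2 ∈ C has no preimage under g ∘ f, so g ∘ f is not surjective.

not surjective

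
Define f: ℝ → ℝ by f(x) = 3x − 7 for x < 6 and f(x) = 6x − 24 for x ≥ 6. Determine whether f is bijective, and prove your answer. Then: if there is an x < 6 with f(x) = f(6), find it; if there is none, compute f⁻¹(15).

Both pieces are strictly increasing (slopes 3 and 6), so each is injective on its own interval.
The left piece maps (−∞, 6) onto (−∞, 11); the right piece maps [6, ∞) onto [12, ∞).
The images leave a gap (11 has no preimage), so f is not surjective, hence not bijective.
Because the two images are disjoint, no x < 6 has f(x) = f(6), so we compute f⁻¹(15): 15 lies in [12, ∞), so solve 6x − 24 = 15: x = (15 + 24)/6 = 13/2.

13/2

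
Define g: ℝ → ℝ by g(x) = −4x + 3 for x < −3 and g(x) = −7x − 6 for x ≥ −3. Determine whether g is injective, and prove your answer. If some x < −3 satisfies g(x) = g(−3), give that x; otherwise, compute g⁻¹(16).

-13/4

Both pieces are strictly decreasing (slopes −4 and −7), so each is injective on its own interval.
The left piece maps (−∞, −3) onto (15, ∞); the right piece maps [−3, ∞) onto (−∞, 15].
These images are disjoint, so no value is attained by both pieces. So g is injective.
Because the two images are disjoint, no x < −3 has g(x) = g(−3), so we compute g⁻¹(16): 16 lies in (15, ∞), so solve −4x + 3 = 16: x = (16 − 3)/(−4) = −13/4.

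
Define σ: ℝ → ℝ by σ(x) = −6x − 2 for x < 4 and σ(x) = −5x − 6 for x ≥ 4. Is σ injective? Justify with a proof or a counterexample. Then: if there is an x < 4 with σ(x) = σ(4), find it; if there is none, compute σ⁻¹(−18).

Both pieces are strictly decreasing (slopes −6 and −5), so each is injective on its own interval.
The left piece maps (−∞, 4) onto (−26, ∞); the right piece maps [4, ∞) onto (−∞, −26].
These images are disjoint, so no value is attained by both pieces. Thus σ is injective.
Because the two images are disjoint, no x < 4 has σ(x) = σ(4), so we compute σ⁻¹(−18): −18 lies in (−26, ∞), so solve −6x − 2 = −18: x = (−18 + 2)/(−6) = 8/3.

8/3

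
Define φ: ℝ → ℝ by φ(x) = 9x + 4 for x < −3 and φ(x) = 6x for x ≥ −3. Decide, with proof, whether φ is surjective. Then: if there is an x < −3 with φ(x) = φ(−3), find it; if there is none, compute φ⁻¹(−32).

Both pieces are strictly increasing (slopes 9 and 6), so each is injective on its own interval.
The left piece maps (−∞, −3) onto (−∞, −23); the right piece maps [−3, ∞) onto [−18, ∞).
The union (−∞, −23) ∪ [−18, ∞) omits the interval between −23 and −18; in particular −23 has no preimage. So φ is not surjective.
Because the two images are disjoint, no x < −3 has φ(x) = φ(−3), so we compute φ⁻¹(−32): −32 lies in (−∞, −23), so solve 9x + 4 = −32: x = (−32 − 4)/9 = −4.

-4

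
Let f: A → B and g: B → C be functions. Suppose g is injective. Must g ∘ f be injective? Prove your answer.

not injective

No. Take A = {1, 2}, B = C = {1, 2, 3, 4, 5, 6}, f(1) = f(2) = 1, and g = identity (injective).
Then (g ∘ f)(1) = (g ∘ f)(2) = 1 with 1 ≠ 2, so g ∘ f is not injective.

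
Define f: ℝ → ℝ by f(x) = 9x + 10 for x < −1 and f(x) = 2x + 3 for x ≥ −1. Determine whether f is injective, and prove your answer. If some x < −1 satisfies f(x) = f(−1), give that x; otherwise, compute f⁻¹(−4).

Both pieces are strictly increasing (slopes 9 and 2), so each is injective on its own interval.
The left piece maps (−∞, −1) onto (−∞, 1); the right piece maps [−1, ∞) onto [1, ∞).
These images are disjoint, so no value is attained by both pieces. Hence f is injective.
Because the two images are disjoint, no x < −1 has f(x) = f(−1), so we compute f⁻¹(−4): −4 lies in (−∞, 1), so solve 9x + 10 = −4: x = (−4 − 10)/9 = −14/9.

-14/9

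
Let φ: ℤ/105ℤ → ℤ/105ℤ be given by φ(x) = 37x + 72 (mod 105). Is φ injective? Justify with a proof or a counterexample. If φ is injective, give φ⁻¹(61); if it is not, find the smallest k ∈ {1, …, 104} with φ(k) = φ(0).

If φ(a) = φ(b), then 37a ≡ 37b (mod 105). Because gcd(37, 105) = 1, we may cancel 37 to get a ≡ b (mod 105).
Thus φ is injective.
We now compute 37⁻¹ mod 105 explicitly. Euclid's algorithm: 105 = 2·37 + 31, 37 = 1·31 + 6, 31 = 5·6 + 1; back-substituting gives 1 = 88·37 − 31·105, so 37⁻¹ ≡ 88 (mod 105).
Since φ is injective, we compute φ⁻¹(61): solve 37x + 72 ≡ 61 (mod 105), i.e. 37x ≡ 94 (mod 105).
Multiplying by 37⁻¹ = 88 gives x ≡ 88·94 = 8272 = 78·105 + 82 ≡ 82 (mod 105).
Check: φ(82) = 37·82 + 72 = 3106 = 29·105 + 61 ≡ 61 (mod 105).

82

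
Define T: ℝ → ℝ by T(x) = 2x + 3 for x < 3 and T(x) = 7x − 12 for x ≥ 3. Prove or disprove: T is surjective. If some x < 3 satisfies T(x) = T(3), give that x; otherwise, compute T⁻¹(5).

Both pieces are strictly increasing (slopes 2 and 7), so each is injective on its own interval.
The left piece maps (−∞, 3) onto (−∞, 9); the right piece maps [3, ∞) onto [9, ∞).
These images together cover ℝ, so T is surjective.
Because the two images are disjoint, no x < 3 has T(x) = T(3), so we compute T⁻¹(5): 5 lies in (−∞, 9), so solve 2x + 3 = 5: x = (5 − 3)/2 = 1.

1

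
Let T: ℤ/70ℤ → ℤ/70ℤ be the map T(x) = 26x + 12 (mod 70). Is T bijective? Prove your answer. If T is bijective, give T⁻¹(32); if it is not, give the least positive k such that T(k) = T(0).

Recall that T is injective if T(a) = T(b) implies a = b.
We have gcd(26, 70) = 2 > 1. Taking a = 0 and b = 35: T(0) = 12 and T(35) = 26·35 + 12 = 922 ≡ 12 (mod 70).
So T(0) = T(35) while 0 ≠ 35, so T is not injective, hence not bijective.
Since T is not bijective, we find the least positive k with T(k) = T(0): this means 26k ≡ 0 (mod 70), i.e. 70 ∣ 26k. Since gcd(26, 70) = 2, dividing through by 2 this holds exactly when 35 ∣ 13k, and as gcd(13, 35) = 1, exactly when 35 ∣ k.
The smallest positive such k is 35.

35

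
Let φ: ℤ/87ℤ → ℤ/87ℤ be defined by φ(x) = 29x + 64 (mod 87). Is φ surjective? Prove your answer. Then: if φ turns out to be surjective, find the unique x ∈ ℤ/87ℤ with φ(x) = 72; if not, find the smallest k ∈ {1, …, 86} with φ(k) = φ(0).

By definition, φ is surjective if every y in the codomain equals φ(x) for some x in the domain.
Since gcd(29, 87) = 29, we have 29x ≡ 0 (mod 29) for all x, so φ(x) ≡ 6 (mod 29).
But 0 ≢ 6 (mod 29), so 0 ∈ ℤ/87ℤ has no preimage. Therefore φ is not surjective.
Since φ is not surjective, we find the least positive k with φ(k) = φ(0): this means 29k ≡ 0 (mod 87), i.e. 87 ∣ 29k. Since gcd(29, 87) = 29, dividing through by 29 this holds exactly when 3 ∣ k.
The smallest positive such k is 3.

3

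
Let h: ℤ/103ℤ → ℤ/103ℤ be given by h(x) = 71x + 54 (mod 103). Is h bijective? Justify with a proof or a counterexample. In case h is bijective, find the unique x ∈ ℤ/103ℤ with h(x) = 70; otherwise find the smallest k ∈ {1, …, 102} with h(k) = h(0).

Recall that h is injective if h(s) = h(t) implies s = t.
If h(s) = h(t), then 71s ≡ 71t (mod 103). Because gcd(71, 103) = 1, we may cancel 71 to get s ≡ t (mod 103).
We now compute 71⁻¹ mod 103 explicitly. Euclid's algorithm: 103 = 1·71 + 32, 71 = 2·32 + 7, 32 = 4·7 + 4, 7 = 1·4 + 3, 4 = 1·3 + 1; back-substituting gives 1 = 74·71 − 51·103, so 71⁻¹ ≡ 74 (mod 103).
For any y ∈ ℤ/103ℤ, x = 74(y − 54) mod 103 satisfies h(x) = 71·74(y − 54) + 54 ≡ y (since 71·74 ≡ 1 mod 103). So every y has a preimage.
Thus h is bijective.
Since h is bijective, we find h⁻¹(70): we need 71x ≡ 70 − 54 ≡ 16 (mod 103). Using 71⁻¹ = 74: x ≡ 74·16 = 1184 = 11·103 + 51, so x = 51.
Check: h(51) = 71·51 + 54 = 3675 = 35·103 + 70 ≡ 70 (mod 103).

51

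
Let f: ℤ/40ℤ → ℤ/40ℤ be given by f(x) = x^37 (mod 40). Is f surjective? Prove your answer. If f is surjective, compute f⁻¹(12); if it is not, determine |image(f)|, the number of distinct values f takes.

f(0) = 0^37 = 0.
f(10): Repeated squaring mod 40: 10^1 ≡ 10, 10^2 ≡ 10² = 100 ≡ 20, 10^4 ≡ 20² = 400 ≡ 0, 10^8 ≡ 0² = 0, 10^16 ≡ 0² = 0, 10^32 ≡ 0² = 0. Since 37 = 32 + 4 + 1, 10^37 ≡ 0·0·10: 0·0 = 0, then 0·10 = 0. So 10^37 ≡ 0 (mod 40).
So f(0) = f(10) = 0 while 0 ≠ 10, thus f is not injective.
A non-injective map from the 40-element set ℤ/40ℤ to itself takes at most 39 distinct values, so it cannot be surjective. Therefore f is not surjective.
Since f is not surjective, we determine |image(f)|. Computing x^37 mod 40 for each x (by repeated squaring, reducing mod 40 at every step), the values f(0), f(1), …, f(39) are: 0, 1, 32, 3, 24, 5, 16, 7, 8, 9, 0, 11, 32, 13, 24, 15, 16, 17, 8, 19, 0, 21, 32, 23, 24, 25, 16, 27, 8, 29, 0, 31, 32, 33, 24, 35, 16, 37, 8, 39.
The distinct values are {0, 1, 3, 5, 7, 8, 9, 11, 13, 15, 16, 17, 19, 21, 23, 24, 25, 27, 29, 31, 32, 33, 35, 37, 39}; there are 25 of them.

25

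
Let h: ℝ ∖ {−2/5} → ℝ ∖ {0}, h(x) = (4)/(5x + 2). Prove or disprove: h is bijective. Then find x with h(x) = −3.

-2/3

Suppose h(u) = h(v). Cross-multiplying: (4)(5v + 2) = (4)(5u + 2).
Expanding both sides and cancelling the symmetric terms leaves −20·(u − v) = 0. Since −20 ≠ 0, u = v. Thus h is injective.
For any y ≠ 0, solving y(5x + 2) = 4 for x gives a well-defined x ≠ −2/5. So h is surjective.
So h is bijective.
Solving h(x) = −3: cross-multiplying gives 4 = −3(5x + 2), which rearranges to 15x = −10, so x = −2/3.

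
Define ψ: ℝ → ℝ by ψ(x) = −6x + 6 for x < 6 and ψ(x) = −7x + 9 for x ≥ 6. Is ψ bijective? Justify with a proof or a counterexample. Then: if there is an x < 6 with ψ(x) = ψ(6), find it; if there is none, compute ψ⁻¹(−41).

50/7

Both pieces are strictly decreasing (slopes −6 and −7), so each is injective on its own interval.
The left piece maps (−∞, 6) onto (−30, ∞); the right piece maps [6, ∞) onto (−∞, −33].
The images leave a gap (−30 has no preimage), so ψ is not surjective, hence not bijective.
Because the two images are disjoint, no x < 6 has ψ(x) = ψ(6), so we compute ψ⁻¹(−41): −41 lies in (−∞, −33], so solve −7x + 9 = −41: x = (−41 − 9)/(−7) = 50/7.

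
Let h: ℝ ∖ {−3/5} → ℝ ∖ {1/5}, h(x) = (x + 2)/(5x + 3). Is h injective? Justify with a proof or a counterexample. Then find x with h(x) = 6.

-16/29

Suppose h(s) = h(t). Cross-multiplying: (s + 2)(5t + 3) = (t + 2)(5s + 3).
Expanding both sides and cancelling the symmetric terms leaves −7·(s − t) = 0. Since −7 ≠ 0, s = t. Thus h is injective.
Solving h(x) = 6: cross-multiplying gives x + 2 = 6(5x + 3), which rearranges to −29x = 16, so x = −16/29.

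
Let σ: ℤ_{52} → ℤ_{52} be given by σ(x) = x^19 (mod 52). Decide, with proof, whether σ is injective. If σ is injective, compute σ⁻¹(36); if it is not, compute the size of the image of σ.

σ(0) = 0^19 = 0.
σ(26): Repeated squaring mod 52: 26^1 ≡ 26, 26^2 ≡ 26² = 676 ≡ 0, 26^4 ≡ 0² = 0, 26^8 ≡ 0² = 0, 26^16 ≡ 0² = 0. Since 19 = 16 + 2 + 1, 26^19 ≡ 0·0·26: 0·0 = 0, then 0·26 = 0. So 26^19 ≡ 0 (mod 52).
So σ(0) = σ(26) = 0 while 0 ≠ 26, hence σ is not injective.
Since σ is not injective, we determine |image(σ)|. Computing x^19 mod 52 for each x (by repeated squaring, reducing mod 52 at every step), the values σ(0), σ(1), …, σ(51) are: 0, 1, 24, 3, 4, 21, 20, 19, 44, 9, 36, 15, 12, 13, 40, 11, 16, 17, 8, 7, 32, 5, 48, 23, 28, 25, 0, 27, 24, 29, 4, 47, 20, 45, 44, 35, 36, 41, 12, 39, 40, 37, 16, 43, 8, 33, 32, 31, 48, 49, 28, 51.
The distinct values are {0, 1, 3, 4, 5, 7, 8, 9, 11, 12, 13, 15, 16, 17, 19, 20, 21, 23, 24, 25, 27, 28, 29, 31, 32, 33, 35, 36, 37, 39, 40, 41, 43, 44, 45, 47, 48, 49, 51}; there are 39 of them.

39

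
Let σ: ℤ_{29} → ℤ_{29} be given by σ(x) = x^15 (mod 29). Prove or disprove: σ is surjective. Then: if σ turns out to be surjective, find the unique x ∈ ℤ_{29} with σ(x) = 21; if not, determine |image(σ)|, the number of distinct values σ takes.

8

Since 29 is prime, the nonzero elements of ℤ_{29} form a cyclic group of order 28.
As gcd(15, 28) = 1, raising to the 15th power is a bijection on this group: if s^15 ≡ t^15 then (st^{−1})^15 = 1, and the only element of order dividing gcd(15, 28) = 1 is 1, so s = t.
With σ(0) = 0 this makes σ injective on all of ℤ_{29}, hence bijective (finite equal-size domain and codomain). In particular σ is surjective.
Since σ is surjective, we find the preimage of 21. The inverse of x ↦ x^15 on (ℤ_{29})^× is x ↦ x^15, because 15·15 = 225 = 8·28 + 1 ≡ 1 (mod 28) and x^{28} = 1 for x ≠ 0 (Fermat). So σ⁻¹(21) = 21^15 mod 29.
Repeated squaring mod 29: 21^1 ≡ 21, 21^2 ≡ 21² = 441 ≡ 6, 21^4 ≡ 6² = 36 ≡ 7, 21^8 ≡ 7² = 49 ≡ 20. Since 15 = 8 + 4 + 2 + 1, 21^15 ≡ 20·7·6·21: 20·7 = 140 ≡ 24, then 24·6 = 144 ≡ 28, then 28·21 = 588 ≡ 8. So 21^15 ≡ 8 (mod 29).
Hence σ⁻¹(21) = 8.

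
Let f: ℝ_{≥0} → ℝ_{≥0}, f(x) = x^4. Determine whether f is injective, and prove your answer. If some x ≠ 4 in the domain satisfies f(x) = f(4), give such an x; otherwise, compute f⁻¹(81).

On ℝ_{≥0}, x ↦ x^4 is strictly increasing, so f(s) = f(t) forces s = t. Thus f is injective.
Since x ↦ x^4 is strictly increasing on ℝ_{≥0}, it is injective there, so no x ≠ 4 in the domain has f(x) = f(4). We therefore compute f⁻¹(81) = 81^{1/4} = 3 (indeed 3^4 = 81).

3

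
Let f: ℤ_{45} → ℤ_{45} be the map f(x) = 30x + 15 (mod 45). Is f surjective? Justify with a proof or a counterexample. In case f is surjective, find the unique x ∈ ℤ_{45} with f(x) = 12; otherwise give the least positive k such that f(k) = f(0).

Since gcd(30, 45) = 15, we have 30x ≡ 0 (mod 15) for all x, so f(x) ≡ 0 (mod 15).
But 1 ≢ 0 (mod 15), so 1 ∈ ℤ_{45} has no preimage. Thus f is not surjective.
Since f is not surjective, we find the least positive k with f(k) = f(0): this means 30k ≡ 0 (mod 45), i.e. 45 ∣ 30k. Since gcd(30, 45) = 15, dividing through by 15 this holds exactly when 3 ∣ 2k, and as gcd(2, 3) = 1, exactly when 3 ∣ k.
The smallest positive such k is 3.

3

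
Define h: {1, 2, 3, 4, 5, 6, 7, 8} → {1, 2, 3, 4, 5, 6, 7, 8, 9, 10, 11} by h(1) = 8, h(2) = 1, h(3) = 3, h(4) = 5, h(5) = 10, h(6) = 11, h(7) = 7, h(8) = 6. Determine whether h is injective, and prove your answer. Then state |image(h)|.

8

The values h(1), …, h(8) are 8, 1, 3, 5, 10, 11, 7, 6 — all distinct.
So h(a) = h(b) only when a = b, and h is injective.
The image of h is {1, 3, 5, 6, 7, 8, 10, 11}, which has 8 elements.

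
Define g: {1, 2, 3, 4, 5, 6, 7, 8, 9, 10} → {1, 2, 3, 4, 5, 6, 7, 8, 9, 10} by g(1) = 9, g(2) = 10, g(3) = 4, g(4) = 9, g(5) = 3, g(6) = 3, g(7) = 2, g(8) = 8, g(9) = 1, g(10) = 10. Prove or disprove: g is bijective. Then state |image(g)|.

7

g(1) = 9 = g(4) with 1 ≠ 4, so g is not injective, hence not bijective.
The image of g is {1, 2, 3, 4, 8, 9, 10}, which has 7 elements.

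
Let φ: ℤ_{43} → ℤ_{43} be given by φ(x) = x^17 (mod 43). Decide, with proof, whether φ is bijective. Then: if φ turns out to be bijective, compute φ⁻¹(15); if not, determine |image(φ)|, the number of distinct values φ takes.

Since 43 is prime, the nonzero elements of ℤ_{43} form a cyclic group of order 42.
As gcd(17, 42) = 1, raising to the 17th power is a bijection on this group: if u^17 ≡ v^17 then (uv^{−1})^17 = 1, and the only element of order dividing gcd(17, 42) = 1 is 1, so u = v.
With φ(0) = 0 this makes φ injective on all of ℤ_{43}, hence bijective (finite equal-size domain and codomain). In particular φ is bijective.
Since φ is bijective, we find the preimage of 15. The inverse of x ↦ x^17 on (ℤ_{43})^× is x ↦ x^5, because 17·5 = 85 = 2·42 + 1 ≡ 1 (mod 42) and x^{42} = 1 for x ≠ 0 (Fermat). So φ⁻¹(15) = 15^5 mod 43.
Repeated squaring mod 43: 15^1 ≡ 15, 15^2 ≡ 15² = 225 ≡ 10, 15^4 ≡ 10² = 100 ≡ 14. Since 5 = 4 + 1, 15^5 ≡ 14·15: 14·15 = 210 ≡ 38. So 15^5 ≡ 38 (mod 43).
Hence φ⁻¹(15) = 38.

38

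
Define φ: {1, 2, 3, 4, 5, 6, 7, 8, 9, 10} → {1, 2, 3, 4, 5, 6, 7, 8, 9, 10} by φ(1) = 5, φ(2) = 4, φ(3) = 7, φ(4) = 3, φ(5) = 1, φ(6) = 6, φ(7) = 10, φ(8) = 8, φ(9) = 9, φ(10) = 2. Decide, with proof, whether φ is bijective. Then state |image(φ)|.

The values 5, 4, 7, 3, 1, 6, 10, 8, 9, 2 are a permutation of {1, 2, 3, 4, 5, 6, 7, 8, 9, 10}: each element appears exactly once.
So φ is injective and surjective, hence bijective.
The image of φ is {1, 2, 3, 4, 5, 6, 7, 8, 9, 10}, which has 10 elements.

10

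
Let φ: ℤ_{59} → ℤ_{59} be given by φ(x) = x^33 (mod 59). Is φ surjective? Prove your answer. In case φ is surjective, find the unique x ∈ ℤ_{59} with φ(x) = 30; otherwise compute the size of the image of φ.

Since 59 is prime, the nonzero elements of ℤ_{59} form a cyclic group of order 58.
As gcd(33, 58) = 1, raising to the 33rd power is a bijection on this group: if s^33 ≡ t^33 then (st^{−1})^33 = 1, and the only element of order dividing gcd(33, 58) = 1 is 1, so s = t.
With φ(0) = 0 this makes φ injective on all of ℤ_{59}, hence bijective (finite equal-size domain and codomain). In particular φ is surjective.
Since φ is surjective, we find the preimage of 30. The inverse of x ↦ x^33 on (ℤ_{59})^× is x ↦ x^51, because 33·51 = 1683 = 29·58 + 1 ≡ 1 (mod 58) and x^{58} = 1 for x ≠ 0 (Fermat). So φ⁻¹(30) = 30^51 mod 59.
Repeated squaring mod 59: 30^1 ≡ 30, 30^2 ≡ 30² = 900 ≡ 15, 30^4 ≡ 15² = 225 ≡ 48, 30^8 ≡ 48² = 2304 ≡ 3, 30^16 ≡ 3² = 9, 30^32 ≡ 9² = 81 ≡ 22. Since 51 = 32 + 16 + 2 + 1, 30^51 ≡ 22·9·15·30: 22·9 = 198 ≡ 21, then 21·15 = 315 ≡ 20, then 20·30 = 600 ≡ 10. So 30^51 ≡ 10 (mod 59).
Hence φ⁻¹(30) = 10.

10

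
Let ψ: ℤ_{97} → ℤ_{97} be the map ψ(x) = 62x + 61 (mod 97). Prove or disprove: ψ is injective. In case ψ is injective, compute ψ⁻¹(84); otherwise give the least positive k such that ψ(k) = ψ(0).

Suppose ψ(s) = ψ(t) in ℤ_{97}. Then 62s + 61 ≡ 62t + 61 (mod 97), thus 62(s − t) ≡ 0 (mod 97).
Since gcd(62, 97) = 1, 62 is invertible modulo 97, thus s − t ≡ 0 (mod 97), i.e. s = t.
So ψ is injective.
We now compute 62⁻¹ mod 97 explicitly. Euclid's algorithm: 97 = 1·62 + 35, 62 = 1·35 + 27, 35 = 1·27 + 8, 27 = 3·8 + 3, 8 = 2·3 + 2, 3 = 1·2 + 1; back-substituting gives 1 = 36·62 − 23·97, so 62⁻¹ ≡ 36 (mod 97).
Since ψ is injective, we compute ψ⁻¹(84): solve 62x + 61 ≡ 84 (mod 97), i.e. 62x ≡ 23 (mod 97).
Multiplying by 62⁻¹ = 36 gives x ≡ 36·23 = 828 = 8·97 + 52 ≡ 52 (mod 97).
Check: ψ(52) = 62·52 + 61 = 3285 = 33·97 + 84 ≡ 84 (mod 97).

52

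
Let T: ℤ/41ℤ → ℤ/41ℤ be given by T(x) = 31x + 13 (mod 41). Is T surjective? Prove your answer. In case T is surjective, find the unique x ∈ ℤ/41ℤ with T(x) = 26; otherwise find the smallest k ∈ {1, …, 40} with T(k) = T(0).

11

By definition, surjectivity means every element of the codomain has a preimage under T.
Since gcd(31, 41) = 1, 31 is invertible modulo 41. Euclid's algorithm: 41 = 1·31 + 10, 31 = 3·10 + 1; back-substituting gives 1 = 4·31 − 3·41, so 31⁻¹ ≡ 4 (mod 41).
Then y ↦ 4(y − 13) is a two-sided inverse to T, so every y ∈ ℤ/41ℤ has a preimage.
So T is surjective.
Since T is surjective, we compute T⁻¹(26): solve 31x + 13 ≡ 26 (mod 41), i.e. 31x ≡ 13 (mod 41).
Multiplying by 31⁻¹ = 4 gives x ≡ 4·13 = 52 = 1·41 + 11 ≡ 11 (mod 41).
Check: T(11) = 31·11 + 13 = 354 = 8·41 + 26 ≡ 26 (mod 41).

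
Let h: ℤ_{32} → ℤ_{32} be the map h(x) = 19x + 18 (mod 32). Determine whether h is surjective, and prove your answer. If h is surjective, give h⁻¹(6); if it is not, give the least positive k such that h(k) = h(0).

28

Recall that h is surjective if every y in the codomain equals h(x) for some x in the domain.
Since gcd(19, 32) = 1, 19 is invertible modulo 32. Euclid's algorithm: 32 = 1·19 + 13, 19 = 1·13 + 6, 13 = 2·6 + 1; back-substituting gives 1 = 27·19 − 16·32, so 19⁻¹ ≡ 27 (mod 32).
Then y ↦ 27(y − 18) is a two-sided inverse to h, so every y ∈ ℤ_{32} has a preimage.
Thus h is surjective.
Since h is surjective, we find h⁻¹(6): we need 19x ≡ 6 − 18 ≡ 20 (mod 32). Using 19⁻¹ = 27: x ≡ 27·20 = 540 = 16·32 + 28, so x = 28.
Check: h(28) = 19·28 + 18 = 550 = 17·32 + 6 ≡ 6 (mod 32).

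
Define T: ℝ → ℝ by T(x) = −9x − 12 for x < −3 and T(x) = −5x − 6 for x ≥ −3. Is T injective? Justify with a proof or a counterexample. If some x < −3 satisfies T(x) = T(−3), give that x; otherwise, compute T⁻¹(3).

Both pieces are strictly decreasing (slopes −9 and −5), so each is injective on its own interval.
The left piece maps (−∞, −3) onto (15, ∞); the right piece maps [−3, ∞) onto (−∞, 9].
These images are disjoint, so no value is attained by both pieces. Hence T is injective.
Because the two images are disjoint, no x < −3 has T(x) = T(−3), so we compute T⁻¹(3): 3 lies in (−∞, 9], so solve −5x − 6 = 3: x = (3 + 6)/(−5) = −9/5.

-9/5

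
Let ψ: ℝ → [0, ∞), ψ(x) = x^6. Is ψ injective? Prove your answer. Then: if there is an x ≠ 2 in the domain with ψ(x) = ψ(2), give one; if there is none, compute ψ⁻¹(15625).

ψ(2) = 64 = (−2)^6 = ψ(−2) (since 6 is even), with 2 ≠ −2. So ψ is not injective.
For the follow-up, such an x exists: taking x = −2 ∈ ℝ gives ψ(−2) = 64 = ψ(2) with −2 ≠ 2.

-2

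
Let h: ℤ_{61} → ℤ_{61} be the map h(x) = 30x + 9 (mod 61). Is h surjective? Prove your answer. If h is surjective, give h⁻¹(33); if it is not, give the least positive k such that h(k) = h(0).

13

Since gcd(30, 61) = 1, 30 is invertible modulo 61. Euclid's algorithm: 61 = 2·30 + 1; back-substituting gives 1 = 59·30 − 29·61, so 30⁻¹ ≡ 59 (mod 61).
Then y ↦ 59(y − 9) is a two-sided inverse to h, so every y ∈ ℤ_{61} has a preimage.
So h is surjective.
Since h is surjective, we find h⁻¹(33): we need 30x ≡ 33 − 9 ≡ 24 (mod 61). Using 30⁻¹ = 59: x ≡ 59·24 = 1416 = 23·61 + 13, so x = 13.
Check: h(13) = 30·13 + 9 = 399 = 6·61 + 33 ≡ 33 (mod 61).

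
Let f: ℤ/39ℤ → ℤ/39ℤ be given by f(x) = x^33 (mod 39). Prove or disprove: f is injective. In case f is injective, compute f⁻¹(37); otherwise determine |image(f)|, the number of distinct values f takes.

f(2): Repeated squaring mod 39: 2^1 ≡ 2, 2^2 ≡ 2² = 4, 2^4 ≡ 4² = 16, 2^8 ≡ 16² = 256 ≡ 22, 2^16 ≡ 22² = 484 ≡ 16, 2^32 ≡ 16² = 256 ≡ 22. Since 33 = 32 + 1, 2^33 ≡ 22·2: 22·2 = 44 ≡ 5. So 2^33 ≡ 5 (mod 39).
f(5): Repeated squaring mod 39: 5^1 ≡ 5, 5^2 ≡ 5² = 25, 5^4 ≡ 25² = 625 ≡ 1, 5^8 ≡ 1² = 1, 5^16 ≡ 1² = 1, 5^32 ≡ 1² = 1. Since 33 = 32 + 1, 5^33 ≡ 1·5: 1·5 = 5. So 5^33 ≡ 5 (mod 39).
So f(2) = f(5) = 5 while 2 ≠ 5, therefore f is not injective.
Since f is not injective, we determine |image(f)|. Computing x^33 mod 39 for each x (by repeated squaring, reducing mod 39 at every step), the values f(0), f(1), …, f(38) are: 0, 1, 5, 27, 25, 5, 18, 34, 8, 27, 25, 8, 12, 13, 14, 18, 1, 38, 18, 31, 8, 21, 1, 38, 21, 25, 26, 27, 31, 14, 12, 31, 5, 21, 34, 14, 12, 34, 38.
The distinct values are {0, 1, 5, 8, 12, 13, 14, 18, 21, 25, 26, 27, 31, 34, 38}; there are 15 of them.

15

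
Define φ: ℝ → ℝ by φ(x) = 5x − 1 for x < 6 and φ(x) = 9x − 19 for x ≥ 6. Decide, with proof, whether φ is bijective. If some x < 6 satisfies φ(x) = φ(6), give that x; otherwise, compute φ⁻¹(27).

28/5

Both pieces are strictly increasing (slopes 5 and 9), so each is injective on its own interval.
The left piece maps (−∞, 6) onto (−∞, 29); the right piece maps [6, ∞) onto [35, ∞).
The images leave a gap (29 has no preimage), so φ is not surjective, hence not bijective.
Because the two images are disjoint, no x < 6 has φ(x) = φ(6), so we compute φ⁻¹(27): 27 lies in (−∞, 29), so solve 5x − 1 = 27: x = (27 + 1)/5 = 28/5.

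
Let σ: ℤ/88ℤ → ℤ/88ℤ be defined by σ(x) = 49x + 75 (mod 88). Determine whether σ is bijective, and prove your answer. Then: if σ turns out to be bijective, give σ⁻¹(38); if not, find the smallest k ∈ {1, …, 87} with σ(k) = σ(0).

19

If σ(a) = σ(b), then 49a ≡ 49b (mod 88). Because gcd(49, 88) = 1, we may cancel 49 to get a ≡ b (mod 88).
We now compute 49⁻¹ mod 88 explicitly. Euclid's algorithm: 88 = 1·49 + 39, 49 = 1·39 + 10, 39 = 3·10 + 9, 10 = 1·9 + 1; back-substituting gives 1 = 9·49 − 5·88, so 49⁻¹ ≡ 9 (mod 88).
For any y ∈ ℤ/88ℤ, x = 9(y − 75) mod 88 satisfies σ(x) = 49·9(y − 75) + 75 ≡ y (since 49·9 ≡ 1 mod 88). So every y has a preimage.
Therefore σ is bijective.
Since σ is bijective, we find σ⁻¹(38): we need 49x ≡ 38 − 75 ≡ 51 (mod 88). Using 49⁻¹ = 9: x ≡ 9·51 = 459 = 5·88 + 19, so x = 19.
Check: σ(19) = 49·19 + 75 = 1006 = 11·88 + 38 ≡ 38 (mod 88).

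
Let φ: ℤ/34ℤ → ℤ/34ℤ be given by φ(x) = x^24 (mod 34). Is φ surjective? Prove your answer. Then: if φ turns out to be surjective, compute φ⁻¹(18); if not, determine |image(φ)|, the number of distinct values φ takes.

6

φ(2): Repeated squaring mod 34: 2^1 ≡ 2, 2^2 ≡ 2² = 4, 2^4 ≡ 4² = 16, 2^8 ≡ 16² = 256 ≡ 18, 2^16 ≡ 18² = 324 ≡ 18. Since 24 = 16 + 8, 2^24 ≡ 18·18: 18·18 = 324 ≡ 18. So 2^24 ≡ 18 (mod 34).
φ(4): Repeated squaring mod 34: 4^1 ≡ 4, 4^2 ≡ 4² = 16, 4^4 ≡ 16² = 256 ≡ 18, 4^8 ≡ 18² = 324 ≡ 18, 4^16 ≡ 18² = 324 ≡ 18. Since 24 = 16 + 8, 4^24 ≡ 18·18: 18·18 = 324 ≡ 18. So 4^24 ≡ 18 (mod 34).
So φ(2) = φ(4) = 18 while 2 ≠ 4, therefore φ is not injective.
A non-injective map from the 34-element set ℤ/34ℤ to itself takes at most 33 distinct values, so it cannot be surjective. Therefore φ is not surjective.
Since φ is not surjective, we determine |image(φ)|. Computing x^24 mod 34 for each x (by repeated squaring, reducing mod 34 at every step), the values φ(0), φ(1), …, φ(33) are: 0, 1, 18, 33, 18, 33, 16, 33, 18, 1, 16, 33, 16, 1, 16, 1, 18, 17, 18, 1, 16, 1, 16, 33, 16, 1, 18, 33, 16, 33, 18, 33, 18, 1.
The distinct values are {0, 1, 16, 17, 18, 33}; there are 6 of them.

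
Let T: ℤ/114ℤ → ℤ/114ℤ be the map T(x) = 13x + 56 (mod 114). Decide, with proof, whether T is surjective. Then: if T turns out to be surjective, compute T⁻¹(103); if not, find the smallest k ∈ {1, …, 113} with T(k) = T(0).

65

Since gcd(13, 114) = 1, 13 is invertible modulo 114. Euclid's algorithm: 114 = 8·13 + 10, 13 = 1·10 + 3, 10 = 3·3 + 1; back-substituting gives 1 = 79·13 − 9·114, so 13⁻¹ ≡ 79 (mod 114).
For any y ∈ ℤ/114ℤ, x = 79(y − 56) mod 114 satisfies T(x) = 13·79(y − 56) + 56 ≡ y (since 13·79 ≡ 1 mod 114). So every y has a preimage.
Thus T is surjective.
Since T is surjective, we find T⁻¹(103): we need 13x ≡ 103 − 56 ≡ 47 (mod 114). Using 13⁻¹ = 79: x ≡ 79·47 = 3713 = 32·114 + 65, so x = 65.
Check: T(65) = 13·65 + 56 = 901 = 7·114 + 103 ≡ 103 (mod 114).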